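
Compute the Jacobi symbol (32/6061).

Pull out 2^5: since 6061 ≡ 5 (mod 8), (2/6061) = -1, so (2/6061)^5 = -1.
Reached (1/6061) = 1. Collecting the sign flips along the way, the symbol is -1.

-1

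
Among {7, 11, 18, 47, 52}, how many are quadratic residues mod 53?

(7/53) = +1 → QR.
(11/53) = +1 → QR.
(18/53) = -1 → non-residue.
(47/53) = +1 → QR.
(52/53) = +1 → QR.
Total quadratic residues among the 5: 4.

4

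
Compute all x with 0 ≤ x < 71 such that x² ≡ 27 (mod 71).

Since 71 ≡ 3 (mod 4), a square root of 27 is 27^((71+1)/4) = 27^18 mod 71.
Repeated squaring: 27^2≡19, 27^4≡6, 27^8≡36, 27^16≡18 (mod 71).
27^18 = 27^(16+2) ≡ 58 (mod 71).
Check: 58² = 3364 ≡ 27 (mod 71). The two roots are 13 and 58.

13, 58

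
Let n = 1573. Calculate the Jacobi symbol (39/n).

Reciprocity: 39 ≡ 3 and 1573 ≡ 1 (mod 4), so (39/1573) = +(1573/39).
Reduce top mod 39: now compute (13/39).
Reciprocity: 13 ≡ 1 and 39 ≡ 3 (mod 4), so (13/39) = +(39/13).
Reduce top mod 13: now compute (0/13).
Top reduces to 0: gcd > 1, so the symbol is 0.

0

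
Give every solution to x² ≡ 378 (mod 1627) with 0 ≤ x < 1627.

236, 1391

Since 1627 ≡ 3 (mod 4), a square root of 378 is 378^((1627+1)/4) = 378^407 mod 1627.
Repeated squaring: 378^2≡1335, 378^4≡660, 378^8≡1191, 378^16≡1364, 378^32≡835, 378^64≡869, 378^128≡233, 378^256≡598 (mod 1627).
378^407 = 378^(256+128+16+4+2+1) ≡ 236 (mod 1627).
Check: 236² = 55696 ≡ 378 (mod 1627). The two roots are 236 and 1391.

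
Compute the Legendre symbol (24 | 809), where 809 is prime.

Euler's criterion: (24/809) ≡ 24^404 (mod 809).
24^2 ≡ 576 (mod 809)
24^4 ≡ 86 (mod 809)
24^8 ≡ 115 (mod 809)
24^16 ≡ 281 (mod 809)
24^32 ≡ 488 (mod 809)
24^64 ≡ 298 (mod 809)
24^128 ≡ 623 (mod 809)
24^256 ≡ 618 (mod 809)
24^404 = 24^(256+128+16+4) ≡ 808 (mod 809).
Result is 808 ≡ −1, so (24/809) = −1.

-1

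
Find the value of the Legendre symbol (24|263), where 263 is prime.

Euler's criterion: (24/263) ≡ 24^131 (mod 263).
24^2 ≡ 50 (mod 263)
24^4 ≡ 133 (mod 263)
24^8 ≡ 68 (mod 263)
24^16 ≡ 153 (mod 263)
24^32 ≡ 2 (mod 263)
24^64 ≡ 4 (mod 263)
24^128 ≡ 16 (mod 263)
24^131 = 24^(128+2+1) ≡ 1 (mod 263).
Result is 1, so (24/263) = 1.

1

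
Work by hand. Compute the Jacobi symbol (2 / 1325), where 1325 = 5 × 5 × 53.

-1

Pull out 2: since 1325 ≡ 5 (mod 8), (2/1325) = -1.
Reached (1/1325) = 1. Collecting the sign flips along the way, the symbol is -1.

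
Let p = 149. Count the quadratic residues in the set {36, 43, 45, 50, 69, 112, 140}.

(36/149) = +1 → QR.
(43/149) = -1 → non-residue.
(45/149) = +1 → QR.
(50/149) = -1 → non-residue.
(69/149) = +1 → QR.
(112/149) = +1 → QR.
(140/149) = +1 → QR.
Total quadratic residues among the 7: 5.

5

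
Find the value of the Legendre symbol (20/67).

-1

Euler's criterion: (20/67) ≡ 20^33 (mod 67).
20^2 ≡ 65 (mod 67)
20^4 ≡ 4 (mod 67)
20^8 ≡ 16 (mod 67)
20^16 ≡ 55 (mod 67)
20^32 ≡ 10 (mod 67)
20^33 = 20^(32+1) ≡ 66 (mod 67).
Result is 66 ≡ −1, so (20/67) = −1.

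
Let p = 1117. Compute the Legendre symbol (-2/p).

-1

First reduce: -2 ≡ 1115 (mod 1117).
Reciprocity: 1115 ≡ 3 and 1117 ≡ 1 (mod 4), so (1115/1117) = +(1117/1115).
Reduce top mod 1115: now compute (2/1115).
Pull out 2: since 1115 ≡ 3 (mod 8), (2/1115) = -1.
Reached (1/1115) = 1. Collecting the sign flips along the way, the symbol is -1.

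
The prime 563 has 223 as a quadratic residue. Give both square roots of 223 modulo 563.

Since 563 ≡ 3 (mod 4), a square root of 223 is 223^((563+1)/4) = 223^141 mod 563.
Repeated squaring: 223^2≡185, 223^4≡445, 223^8≡412, 223^16≡281, 223^32≡141, 223^64≡176, 223^128≡11 (mod 563).
223^141 = 223^(128+8+4+1) ≡ 175 (mod 563).
Check: 175² = 30625 ≡ 223 (mod 563). The two roots are 175 and 388.

175, 388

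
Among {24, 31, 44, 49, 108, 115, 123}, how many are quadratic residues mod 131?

(24/131) = -1 → non-residue.
(31/131) = -1 → non-residue.
(44/131) = +1 → QR.
(49/131) = +1 → QR.
(108/131) = +1 → QR.
(115/131) = -1 → non-residue.
(123/131) = +1 → QR.
Total quadratic residues among the 7: 4.

4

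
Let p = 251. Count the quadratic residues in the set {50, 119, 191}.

1

(50/251) = -1 → non-residue.
(119/251) = +1 → QR.
(191/251) = -1 → non-residue.
Total quadratic residues among the 3: 1.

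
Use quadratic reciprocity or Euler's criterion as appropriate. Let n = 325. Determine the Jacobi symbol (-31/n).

-1

First reduce: -31 ≡ 294 (mod 325).
Pull out 2: since 325 ≡ 5 (mod 8), (2/325) = -1.
Reciprocity: 147 ≡ 3 and 325 ≡ 1 (mod 4), so (147/325) = +(325/147).
Reduce top mod 147: now compute (31/147).
Reciprocity: 31 ≡ 3 and 147 ≡ 3 (mod 4), so (31/147) = −(147/31).
Reduce top mod 31: now compute (23/31).
Reciprocity: 23 ≡ 3 and 31 ≡ 3 (mod 4), so (23/31) = −(31/23).
Reduce top mod 23: now compute (8/23).
Pull out 2^3: since 23 ≡ 7 (mod 8), (2/23) = +1, so (2/23)^3 = +1.
Reached (1/23) = 1. Collecting the sign flips along the way, the symbol is -1.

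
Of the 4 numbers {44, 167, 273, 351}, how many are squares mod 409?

2

(44/409) = -1 → non-residue.
(167/409) = +1 → QR.
(273/409) = +1 → QR.
(351/409) = -1 → non-residue.
Total quadratic residues among the 4: 2.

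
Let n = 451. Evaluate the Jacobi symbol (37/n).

Reciprocity: 37 ≡ 1 and 451 ≡ 3 (mod 4), so (37/451) = +(451/37).
Reduce top mod 37: now compute (7/37).
Reciprocity: 7 ≡ 3 and 37 ≡ 1 (mod 4), so (7/37) = +(37/7).
Reduce top mod 7: now compute (2/7).
Pull out 2: since 7 ≡ 7 (mod 8), (2/7) = +1.
Reached (1/7) = 1. Collecting the sign flips along the way, the symbol is +1.

1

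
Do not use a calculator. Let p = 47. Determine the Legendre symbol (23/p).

Reciprocity: 23 ≡ 3 and 47 ≡ 3 (mod 4), so (23/47) = −(47/23).
Reduce top mod 23: now compute (1/23).
Reached (1/23) = 1. Collecting the sign flips along the way, the symbol is -1.

-1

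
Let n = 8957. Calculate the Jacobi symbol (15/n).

1

Reciprocity: 15 ≡ 3 and 8957 ≡ 1 (mod 4), so (15/8957) = +(8957/15).
Reduce top mod 15: now compute (2/15).
Pull out 2: since 15 ≡ 7 (mod 8), (2/15) = +1.
Reached (1/15) = 1. Collecting the sign flips along the way, the symbol is +1.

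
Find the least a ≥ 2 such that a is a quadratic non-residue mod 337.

5

(2/337) = +1, so 2 is a residue.
(3/337) = +1, so 3 is a residue.
(4/337) = +1, so 4 is a residue.
(5/337) = −1, so 5 is the smallest positive non-residue mod 337.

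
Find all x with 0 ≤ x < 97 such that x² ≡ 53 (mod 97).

97 ≡ 1 (mod 4), so we find a root by search.
Trying successive values, 21² = 441 ≡ 53 (mod 97). The other root is 97 − 21 = 76.

21, 76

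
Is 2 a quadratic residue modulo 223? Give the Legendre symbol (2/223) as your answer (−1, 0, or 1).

Euler's criterion: (2/223) ≡ 2^111 (mod 223).
2^2 ≡ 4 (mod 223)
2^4 ≡ 16 (mod 223)
2^8 ≡ 33 (mod 223)
2^16 ≡ 197 (mod 223)
2^32 ≡ 7 (mod 223)
2^64 ≡ 49 (mod 223)
2^111 = 2^(64+32+8+4+2+1) ≡ 1 (mod 223).
Result is 1, so (2/223) = 1.

1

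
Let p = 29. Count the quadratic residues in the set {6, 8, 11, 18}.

1

(6/29) = +1 → QR.
(8/29) = -1 → non-residue.
(11/29) = -1 → non-residue.
(18/29) = -1 → non-residue.
Total quadratic residues among the 4: 1.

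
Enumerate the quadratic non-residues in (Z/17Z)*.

3 5 6 7 10 11 12 14

Square k = 1,…,8 (k and 17−k give the same square):
1²=1, 2²=4, 3²=9, 4²=16, 5²≡8, 6²≡2, 7²≡15, 8²≡13 (mod 17).
The residues are {1, 2, 4, 8, 9, 13, 15, 16}; the non-residues are the remaining 8 nonzero classes.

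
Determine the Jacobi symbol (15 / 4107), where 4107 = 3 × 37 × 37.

0

Reciprocity: 15 ≡ 3 and 4107 ≡ 3 (mod 4), so (15/4107) = −(4107/15).
Reduce top mod 15: now compute (12/15).
Pull out 2^2: since 15 ≡ 7 (mod 8), (2/15) = +1, so (2/15)^2 = +1.
Reciprocity: 3 ≡ 3 and 15 ≡ 3 (mod 4), so (3/15) = −(15/3).
Reduce top mod 3: now compute (0/3).
Top reduces to 0: gcd > 1, so the symbol is 0.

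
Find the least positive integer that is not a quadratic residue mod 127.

3

(2/127) = +1, so 2 is a residue.
(3/127) = −1, so 3 is the smallest positive non-residue mod 127.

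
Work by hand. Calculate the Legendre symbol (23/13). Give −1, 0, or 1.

Euler's criterion: (23/13) ≡ 10^6 (mod 13).
10^2 ≡ 9 (mod 13)
10^4 ≡ 3 (mod 13)
10^6 = 10^(4+2) ≡ 1 (mod 13).
Result is 1, so (23/13) = 1.

1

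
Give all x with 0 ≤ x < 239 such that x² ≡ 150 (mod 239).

Since 239 ≡ 3 (mod 4), a square root of 150 is 150^((239+1)/4) = 150^60 mod 239.
Repeated squaring: 150^2≡34, 150^4≡200, 150^8≡87, 150^16≡160, 150^32≡27 (mod 239).
150^60 = 150^(32+16+8+4) ≡ 110 (mod 239).
Check: 110² = 12100 ≡ 150 (mod 239). The two roots are 110 and 129.

110, 129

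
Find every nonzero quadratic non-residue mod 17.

Square k = 1,…,8 (k and 17−k give the same square):
1²=1, 2²=4, 3²=9, 4²=16, 5²≡8, 6²≡2, 7²≡15, 8²≡13 (mod 17).
The residues are {1, 2, 4, 8, 9, 13, 15, 16}; the non-residues are the remaining 8 nonzero classes.

3 5 6 7 10 11 12 14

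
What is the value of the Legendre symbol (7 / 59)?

1

Euler's criterion: (7/59) ≡ 7^29 (mod 59).
7^2 ≡ 49 (mod 59)
7^4 ≡ 41 (mod 59)
7^8 ≡ 29 (mod 59)
7^16 ≡ 15 (mod 59)
7^29 = 7^(16+8+4+1) ≡ 1 (mod 59).
Result is 1, so (7/59) = 1.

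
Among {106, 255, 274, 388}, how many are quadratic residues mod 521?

(106/521) = +1 → QR.
(255/521) = +1 → QR.
(274/521) = -1 → non-residue.
(388/521) = +1 → QR.
Total quadratic residues among the 4: 3.

3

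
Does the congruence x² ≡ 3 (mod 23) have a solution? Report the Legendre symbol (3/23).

Euler's criterion: (3/23) ≡ 3^11 (mod 23).
3^2 ≡ 9 (mod 23)
3^4 ≡ 12 (mod 23)
3^8 ≡ 6 (mod 23)
3^11 = 3^(8+2+1) ≡ 1 (mod 23).
Result is 1, so (3/23) = 1.

1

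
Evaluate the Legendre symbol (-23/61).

Euler's criterion: (-23/61) ≡ 38^30 (mod 61).
38^2 ≡ 41 (mod 61)
38^4 ≡ 34 (mod 61)
38^8 ≡ 58 (mod 61)
38^16 ≡ 9 (mod 61)
38^30 = 38^(16+8+4+2) ≡ 60 (mod 61).
Result is 60 ≡ −1, so (-23/61) = −1.

-1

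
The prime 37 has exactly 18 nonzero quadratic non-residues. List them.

2,5,6,8,13,14,15,17,18,19,20,22,23,24,29,31,32,35

Square k = 1,…,18 (k and 37−k give the same square):
1²=1, 2²=4, 3²=9, 4²=16, 5²=25, 6²=36, 7²≡12, 8²≡27, 9²≡7, 10²≡26, 11²≡10, 12²≡33, 13²≡21, 14²≡11, 15²≡3, 16²≡34, 17²≡30, 18²≡28 (mod 37).
The residues are {1, 3, 4, 7, 9, 10, 11, 12, 16, 21, 25, 26, 27, 28, 30, 33, 34, 36}; the non-residues are the remaining 18 nonzero classes.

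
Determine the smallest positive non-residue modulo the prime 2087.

(2/2087) = +1, so 2 is a residue.
(3/2087) = +1, so 3 is a residue.
(4/2087) = +1, so 4 is a residue.
(5/2087) = −1, so 5 is the smallest positive non-residue mod 2087.

5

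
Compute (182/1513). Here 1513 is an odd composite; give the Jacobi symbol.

Pull out 2: since 1513 ≡ 1 (mod 8), (2/1513) = +1.
Reciprocity: 91 ≡ 3 and 1513 ≡ 1 (mod 4), so (91/1513) = +(1513/91).
Reduce top mod 91: now compute (57/91).
Reciprocity: 57 ≡ 1 and 91 ≡ 3 (mod 4), so (57/91) = +(91/57).
Reduce top mod 57: now compute (34/57).
Pull out 2: since 57 ≡ 1 (mod 8), (2/57) = +1.
Reciprocity: 17 ≡ 1 and 57 ≡ 1 (mod 4), so (17/57) = +(57/17).
Reduce top mod 17: now compute (6/17).
Pull out 2: since 17 ≡ 1 (mod 8), (2/17) = +1.
Reciprocity: 3 ≡ 3 and 17 ≡ 1 (mod 4), so (3/17) = +(17/3).
Reduce top mod 3: now compute (2/3).
Pull out 2: since 3 ≡ 3 (mod 8), (2/3) = -1.
Reached (1/3) = 1. Collecting the sign flips along the way, the symbol is -1.

-1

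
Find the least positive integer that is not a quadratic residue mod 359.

7

(2/359) = +1, so 2 is a residue.
(3/359) = +1, so 3 is a residue.
(4/359) = +1, so 4 is a residue.
(5/359) = +1, so 5 is a residue.
(6/359) = +1, so 6 is a residue.
(7/359) = −1, so 7 is the smallest positive non-residue mod 359.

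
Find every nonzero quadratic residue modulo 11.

1, 3, 4, 5, 9

Square k = 1,…,5 (k and 11−k give the same square):
1²=1, 2²=4, 3²=9, 4²≡5, 5²≡3 (mod 11).
So the quadratic residues mod 11 are {1, 3, 4, 5, 9}.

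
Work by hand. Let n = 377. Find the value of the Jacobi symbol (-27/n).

First reduce: -27 ≡ 350 (mod 377).
Pull out 2: since 377 ≡ 1 (mod 8), (2/377) = +1.
Reciprocity: 175 ≡ 3 and 377 ≡ 1 (mod 4), so (175/377) = +(377/175).
Reduce top mod 175: now compute (27/175).
Reciprocity: 27 ≡ 3 and 175 ≡ 3 (mod 4), so (27/175) = −(175/27).
Reduce top mod 27: now compute (13/27).
Reciprocity: 13 ≡ 1 and 27 ≡ 3 (mod 4), so (13/27) = +(27/13).
Reduce top mod 13: now compute (1/13).
Reached (1/13) = 1. Collecting the sign flips along the way, the symbol is -1.

-1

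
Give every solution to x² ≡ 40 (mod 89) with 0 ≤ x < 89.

29, 60

89 ≡ 1 (mod 4), so we find a root by search.
Trying successive values, 29² = 841 ≡ 40 (mod 89). The other root is 89 − 29 = 60.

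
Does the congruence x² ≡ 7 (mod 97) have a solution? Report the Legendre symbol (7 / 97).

Reciprocity: 7 ≡ 3 and 97 ≡ 1 (mod 4), so (7/97) = +(97/7).
Reduce top mod 7: now compute (6/7).
Pull out 2: since 7 ≡ 7 (mod 8), (2/7) = +1.
Reciprocity: 3 ≡ 3 and 7 ≡ 3 (mod 4), so (3/7) = −(7/3).
Reduce top mod 3: now compute (1/3).
Reached (1/3) = 1. Collecting the sign flips along the way, the symbol is -1.

-1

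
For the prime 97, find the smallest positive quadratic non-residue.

(2/97) = +1, so 2 is a residue.
(3/97) = +1, so 3 is a residue.
(4/97) = +1, so 4 is a residue.
(5/97) = −1, so 5 is the smallest positive non-residue mod 97.

5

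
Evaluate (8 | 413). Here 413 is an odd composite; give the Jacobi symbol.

Pull out 2^3: since 413 ≡ 5 (mod 8), (2/413) = -1, so (2/413)^3 = -1.
Reached (1/413) = 1. Collecting the sign flips along the way, the symbol is -1.

-1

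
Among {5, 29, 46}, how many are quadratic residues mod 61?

2

(5/61) = +1 → QR.
(29/61) = -1 → non-residue.
(46/61) = +1 → QR.
Total quadratic residues among the 3: 2.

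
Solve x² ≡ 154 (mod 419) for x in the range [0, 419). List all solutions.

120, 299

Since 419 ≡ 3 (mod 4), a square root of 154 is 154^((419+1)/4) = 154^105 mod 419.
Repeated squaring: 154^2≡252, 154^4≡235, 154^8≡336, 154^16≡185, 154^32≡286, 154^64≡91 (mod 419).
154^105 = 154^(64+32+8+1) ≡ 299 (mod 419).
Check: 299² = 89401 ≡ 154 (mod 419). The two roots are 120 and 299.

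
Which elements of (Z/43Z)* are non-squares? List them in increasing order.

2 3 5 7 8 12 18 19 20 22 26 27 28 29 30 32 33 34 37 39 42

Square k = 1,…,21 (k and 43−k give the same square):
1²=1, 2²=4, 3²=9, 4²=16, 5²=25, 6²=36, 7²≡6, 8²≡21, 9²≡38, 10²≡14, 11²≡35, 12²≡15, 13²≡40, 14²≡24, 15²≡10, 16²≡41, 17²≡31, 18²≡23, 19²≡17, 20²≡13, 21²≡11 (mod 43).
The residues are {1, 4, 6, 9, 10, 11, 13, 14, 15, 16, 17, 21, 23, 24, 25, 31, 35, 36, 38, 40, 41}; the non-residues are the remaining 21 nonzero classes.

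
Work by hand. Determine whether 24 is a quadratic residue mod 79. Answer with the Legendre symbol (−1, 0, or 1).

-1

Pull out 2^3: since 79 ≡ 7 (mod 8), (2/79) = +1, so (2/79)^3 = +1.
Reciprocity: 3 ≡ 3 and 79 ≡ 3 (mod 4), so (3/79) = −(79/3).
Reduce top mod 3: now compute (1/3).
Reached (1/3) = 1. Collecting the sign flips along the way, the symbol is -1.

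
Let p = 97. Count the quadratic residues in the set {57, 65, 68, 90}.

(57/97) = -1 → non-residue.
(65/97) = +1 → QR.
(68/97) = -1 → non-residue.
(90/97) = -1 → non-residue.
Total quadratic residues among the 4: 1.

1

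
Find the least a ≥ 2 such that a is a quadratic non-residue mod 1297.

(2/1297) = +1, so 2 is a residue.
(3/1297) = +1, so 3 is a residue.
(4/1297) = +1, so 4 is a residue.
(5/1297) = −1, so 5 is the smallest positive non-residue mod 1297.

5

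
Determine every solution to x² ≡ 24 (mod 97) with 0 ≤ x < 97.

11, 86

97 ≡ 1 (mod 4), so we find a root by search.
Trying successive values, 11² = 121 ≡ 24 (mod 97). The other root is 97 − 11 = 86.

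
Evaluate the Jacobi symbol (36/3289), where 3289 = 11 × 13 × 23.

Pull out 2^2: since 3289 ≡ 1 (mod 8), (2/3289) = +1, so (2/3289)^2 = +1.
Reciprocity: 9 ≡ 1 and 3289 ≡ 1 (mod 4), so (9/3289) = +(3289/9).
Reduce top mod 9: now compute (4/9).
Pull out 2^2: since 9 ≡ 1 (mod 8), (2/9) = +1, so (2/9)^2 = +1.
Reached (1/9) = 1. Collecting the sign flips along the way, the symbol is +1.

1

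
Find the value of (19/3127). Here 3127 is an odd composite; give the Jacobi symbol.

-1

Reciprocity: 19 ≡ 3 and 3127 ≡ 3 (mod 4), so (19/3127) = −(3127/19).
Reduce top mod 19: now compute (11/19).
Reciprocity: 11 ≡ 3 and 19 ≡ 3 (mod 4), so (11/19) = −(19/11).
Reduce top mod 11: now compute (8/11).
Pull out 2^3: since 11 ≡ 3 (mod 8), (2/11) = -1, so (2/11)^3 = -1.
Reached (1/11) = 1. Collecting the sign flips along the way, the symbol is -1.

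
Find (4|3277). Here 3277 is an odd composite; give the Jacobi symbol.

1

Pull out 2^2: since 3277 ≡ 5 (mod 8), (2/3277) = -1, so (2/3277)^2 = +1.
Reached (1/3277) = 1. Collecting the sign flips along the way, the symbol is +1.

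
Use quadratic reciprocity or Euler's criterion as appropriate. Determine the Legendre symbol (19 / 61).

Reciprocity: 19 ≡ 3 and 61 ≡ 1 (mod 4), so (19/61) = +(61/19).
Reduce top mod 19: now compute (4/19).
Pull out 2^2: since 19 ≡ 3 (mod 8), (2/19) = -1, so (2/19)^2 = +1.
Reached (1/19) = 1. Collecting the sign flips along the way, the symbol is +1.

1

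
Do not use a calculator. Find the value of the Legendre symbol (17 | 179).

Reciprocity: 17 ≡ 1 and 179 ≡ 3 (mod 4), so (17/179) = +(179/17).
Reduce top mod 17: now compute (9/17).
Reciprocity: 9 ≡ 1 and 17 ≡ 1 (mod 4), so (9/17) = +(17/9).
Reduce top mod 9: now compute (8/9).
Pull out 2^3: since 9 ≡ 1 (mod 8), (2/9) = +1, so (2/9)^3 = +1.
Reached (1/9) = 1. Collecting the sign flips along the way, the symbol is +1.

1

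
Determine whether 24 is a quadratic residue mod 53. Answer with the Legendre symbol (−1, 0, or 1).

Euler's criterion: (24/53) ≡ 24^26 (mod 53).
24^2 ≡ 46 (mod 53)
24^4 ≡ 49 (mod 53)
24^8 ≡ 16 (mod 53)
24^16 ≡ 44 (mod 53)
24^26 = 24^(16+8+2) ≡ 1 (mod 53).
Result is 1, so (24/53) = 1.

1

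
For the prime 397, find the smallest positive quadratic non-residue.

2

(2/397) = −1, so 2 is the smallest positive non-residue mod 397.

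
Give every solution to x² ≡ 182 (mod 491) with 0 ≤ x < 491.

Since 491 ≡ 3 (mod 4), a square root of 182 is 182^((491+1)/4) = 182^123 mod 491.
Repeated squaring: 182^2≡227, 182^4≡465, 182^8≡185, 182^16≡346, 182^32≡403, 182^64≡379 (mod 491).
182^123 = 182^(64+32+16+8+2+1) ≡ 407 (mod 491).
Check: 407² = 165649 ≡ 182 (mod 491). The two roots are 84 and 407.

84, 407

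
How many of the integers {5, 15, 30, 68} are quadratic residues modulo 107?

(5/107) = -1 → non-residue.
(15/107) = -1 → non-residue.
(30/107) = +1 → QR.
(68/107) = -1 → non-residue.
Total quadratic residues among the 4: 1.

1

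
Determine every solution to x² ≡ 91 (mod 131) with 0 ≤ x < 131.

22, 109

Since 131 ≡ 3 (mod 4), a square root of 91 is 91^((131+1)/4) = 91^33 mod 131.
Repeated squaring: 91^2≡28, 91^4≡129, 91^8≡4, 91^16≡16, 91^32≡125 (mod 131).
91^33 = 91^(32+1) ≡ 109 (mod 131).
Check: 109² = 11881 ≡ 91 (mod 131). The two roots are 22 and 109.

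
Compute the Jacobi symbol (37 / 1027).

1

Reciprocity: 37 ≡ 1 and 1027 ≡ 3 (mod 4), so (37/1027) = +(1027/37).
Reduce top mod 37: now compute (28/37).
Pull out 2^2: since 37 ≡ 5 (mod 8), (2/37) = -1, so (2/37)^2 = +1.
Reciprocity: 7 ≡ 3 and 37 ≡ 1 (mod 4), so (7/37) = +(37/7).
Reduce top mod 7: now compute (2/7).
Pull out 2: since 7 ≡ 7 (mod 8), (2/7) = +1.
Reached (1/7) = 1. Collecting the sign flips along the way, the symbol is +1.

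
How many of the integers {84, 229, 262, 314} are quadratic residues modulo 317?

(84/317) = -1 → non-residue.
(229/317) = -1 → non-residue.
(262/317) = -1 → non-residue.
(314/317) = -1 → non-residue.
Total quadratic residues among the 4: 0.

0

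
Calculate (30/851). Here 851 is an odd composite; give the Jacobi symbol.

-1

Pull out 2: since 851 ≡ 3 (mod 8), (2/851) = -1.
Reciprocity: 15 ≡ 3 and 851 ≡ 3 (mod 4), so (15/851) = −(851/15).
Reduce top mod 15: now compute (11/15).
Reciprocity: 11 ≡ 3 and 15 ≡ 3 (mod 4), so (11/15) = −(15/11).
Reduce top mod 11: now compute (4/11).
Pull out 2^2: since 11 ≡ 3 (mod 8), (2/11) = -1, so (2/11)^2 = +1.
Reached (1/11) = 1. Collecting the sign flips along the way, the symbol is -1.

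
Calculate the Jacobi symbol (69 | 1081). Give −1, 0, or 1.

Reciprocity: 69 ≡ 1 and 1081 ≡ 1 (mod 4), so (69/1081) = +(1081/69).
Reduce top mod 69: now compute (46/69).
Pull out 2: since 69 ≡ 5 (mod 8), (2/69) = -1.
Reciprocity: 23 ≡ 3 and 69 ≡ 1 (mod 4), so (23/69) = +(69/23).
Reduce top mod 23: now compute (0/23).
Top reduces to 0: gcd > 1, so the symbol is 0.

0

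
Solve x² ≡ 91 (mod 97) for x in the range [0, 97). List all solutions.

24, 73

97 ≡ 1 (mod 4), so we find a root by search.
Trying successive values, 24² = 576 ≡ 91 (mod 97). The other root is 97 − 24 = 73.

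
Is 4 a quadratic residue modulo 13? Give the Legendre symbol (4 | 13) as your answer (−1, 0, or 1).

1

Pull out 2^2: since 13 ≡ 5 (mod 8), (2/13) = -1, so (2/13)^2 = +1.
Reached (1/13) = 1. Collecting the sign flips along the way, the symbol is +1.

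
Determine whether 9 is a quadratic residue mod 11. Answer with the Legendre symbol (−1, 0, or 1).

1

Euler's criterion: (9/11) ≡ 9^5 (mod 11).
9^2 ≡ 4 (mod 11)
9^4 ≡ 5 (mod 11)
9^5 = 9^(4+1) ≡ 1 (mod 11).
Result is 1, so (9/11) = 1.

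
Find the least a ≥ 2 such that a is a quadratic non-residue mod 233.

(2/233) = +1, so 2 is a residue.
(3/233) = −1, so 3 is the smallest positive non-residue mod 233.

3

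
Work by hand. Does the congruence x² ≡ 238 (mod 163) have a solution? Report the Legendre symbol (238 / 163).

-1

First reduce: 238 ≡ 75 (mod 163).
Reciprocity: 75 ≡ 3 and 163 ≡ 3 (mod 4), so (75/163) = −(163/75).
Reduce top mod 75: now compute (13/75).
Reciprocity: 13 ≡ 1 and 75 ≡ 3 (mod 4), so (13/75) = +(75/13).
Reduce top mod 13: now compute (10/13).
Pull out 2: since 13 ≡ 5 (mod 8), (2/13) = -1.
Reciprocity: 5 ≡ 1 and 13 ≡ 1 (mod 4), so (5/13) = +(13/5).
Reduce top mod 5: now compute (3/5).
Reciprocity: 3 ≡ 3 and 5 ≡ 1 (mod 4), so (3/5) = +(5/3).
Reduce top mod 3: now compute (2/3).
Pull out 2: since 3 ≡ 3 (mod 8), (2/3) = -1.
Reached (1/3) = 1. Collecting the sign flips along the way, the symbol is -1.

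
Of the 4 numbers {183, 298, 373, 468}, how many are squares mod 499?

(183/499) = +1 → QR.
(298/499) = +1 → QR.
(373/499) = -1 → non-residue.
(468/499) = -1 → non-residue.
Total quadratic residues among the 4: 2.

2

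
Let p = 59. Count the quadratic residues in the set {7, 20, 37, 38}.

2

(7/59) = +1 → QR.
(20/59) = +1 → QR.
(37/59) = -1 → non-residue.
(38/59) = -1 → non-residue.
Total quadratic residues among the 4: 2.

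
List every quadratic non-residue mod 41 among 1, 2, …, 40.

Square k = 1,…,20 (k and 41−k give the same square):
1²=1, 2²=4, 3²=9, 4²=16, 5²=25, 6²=36, 7²≡8, 8²≡23, 9²≡40, 10²≡18, 11²≡39, 12²≡21, 13²≡5, 14²≡32, 15²≡20, 16²≡10, 17²≡2, 18²≡37, 19²≡33, 20²≡31 (mod 41).
The residues are {1, 2, 4, 5, 8, 9, 10, 16, 18, 20, 21, 23, 25, 31, 32, 33, 36, 37, 39, 40}; the non-residues are the remaining 20 nonzero classes.

3 6 7 11 12 13 14 15 17 19 22 24 26 27 28 29 30 34 35 38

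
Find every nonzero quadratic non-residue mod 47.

5,10,11,13,15,19,20,22,23,26,29,30,31,33,35,38,39,40,41,43,44,45,46

Square k = 1,…,23 (k and 47−k give the same square):
1²=1, 2²=4, 3²=9, 4²=16, 5²=25, 6²=36, 7²≡2, 8²≡17, 9²≡34, 10²≡6, 11²≡27, 12²≡3, 13²≡28, 14²≡8, 15²≡37, 16²≡21, 17²≡7, 18²≡42, 19²≡32, 20²≡24, 21²≡18, 22²≡14, 23²≡12 (mod 47).
The residues are {1, 2, 3, 4, 6, 7, 8, 9, 12, 14, 16, 17, 18, 21, 24, 25, 27, 28, 32, 34, 36, 37, 42}; the non-residues are the remaining 23 nonzero classes.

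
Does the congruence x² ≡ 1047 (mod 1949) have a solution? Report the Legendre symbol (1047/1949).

Reciprocity: 1047 ≡ 3 and 1949 ≡ 1 (mod 4), so (1047/1949) = +(1949/1047).
Reduce top mod 1047: now compute (902/1047).
Pull out 2: since 1047 ≡ 7 (mod 8), (2/1047) = +1.
Reciprocity: 451 ≡ 3 and 1047 ≡ 3 (mod 4), so (451/1047) = −(1047/451).
Reduce top mod 451: now compute (145/451).
Reciprocity: 145 ≡ 1 and 451 ≡ 3 (mod 4), so (145/451) = +(451/145).
Reduce top mod 145: now compute (16/145).
Pull out 2^4: since 145 ≡ 1 (mod 8), (2/145) = +1, so (2/145)^4 = +1.
Reached (1/145) = 1. Collecting the sign flips along the way, the symbol is -1.

-1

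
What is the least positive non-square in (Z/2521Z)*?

(2/2521) = +1, so 2 is a residue.
(3/2521) = +1, so 3 is a residue.
(4/2521) = +1, so 4 is a residue.
(5/2521) = +1, so 5 is a residue.
(6/2521) = +1, so 6 is a residue.
(7/2521) = +1, so 7 is a residue.
(8/2521) = +1, so 8 is a residue.
(9/2521) = +1, so 9 is a residue.
(10/2521) = +1, so 10 is a residue.
(11/2521) = −1, so 11 is the smallest positive non-residue mod 2521.

11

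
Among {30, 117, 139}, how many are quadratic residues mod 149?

1

(30/149) = +1 → QR.
(117/149) = -1 → non-residue.
(139/149) = -1 → non-residue.
Total quadratic residues among the 3: 1.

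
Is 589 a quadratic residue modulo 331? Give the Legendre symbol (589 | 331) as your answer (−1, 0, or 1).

Euler's criterion: (589/331) ≡ 258^165 (mod 331).
258^2 ≡ 33 (mod 331)
258^4 ≡ 96 (mod 331)
258^8 ≡ 279 (mod 331)
258^16 ≡ 56 (mod 331)
258^32 ≡ 157 (mod 331)
258^64 ≡ 155 (mod 331)
258^128 ≡ 193 (mod 331)
258^165 = 258^(128+32+4+1) ≡ 1 (mod 331).
Result is 1, so (589/331) = 1.

1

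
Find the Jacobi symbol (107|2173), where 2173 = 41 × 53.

1

Reciprocity: 107 ≡ 3 and 2173 ≡ 1 (mod 4), so (107/2173) = +(2173/107).
Reduce top mod 107: now compute (33/107).
Reciprocity: 33 ≡ 1 and 107 ≡ 3 (mod 4), so (33/107) = +(107/33).
Reduce top mod 33: now compute (8/33).
Pull out 2^3: since 33 ≡ 1 (mod 8), (2/33) = +1, so (2/33)^3 = +1.
Reached (1/33) = 1. Collecting the sign flips along the way, the symbol is +1.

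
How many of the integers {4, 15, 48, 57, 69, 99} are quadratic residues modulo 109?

(4/109) = +1 → QR.
(15/109) = +1 → QR.
(48/109) = +1 → QR.
(57/109) = -1 → non-residue.
(69/109) = -1 → non-residue.
(99/109) = -1 → non-residue.
Total quadratic residues among the 6: 3.

3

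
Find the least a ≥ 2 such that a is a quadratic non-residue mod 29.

(2/29) = −1, so 2 is the smallest positive non-residue mod 29.

2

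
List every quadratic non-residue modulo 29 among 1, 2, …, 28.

2, 3, 8, 10, 11, 12, 14, 15, 17, 18, 19, 21, 26, 27

Square k = 1,…,14 (k and 29−k give the same square):
1²=1, 2²=4, 3²=9, 4²=16, 5²=25, 6²≡7, 7²≡20, 8²≡6, 9²≡23, 10²≡13, 11²≡5, 12²≡28, 13²≡24, 14²≡22 (mod 29).
The residues are {1, 4, 5, 6, 7, 9, 13, 16, 20, 22, 23, 24, 25, 28}; the non-residues are the remaining 14 nonzero classes.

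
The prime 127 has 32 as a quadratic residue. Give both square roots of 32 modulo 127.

63, 64

Since 127 ≡ 3 (mod 4), a square root of 32 is 32^((127+1)/4) = 32^32 mod 127.
Repeated squaring: 32^2≡8, 32^4≡64, 32^8≡32, 32^16≡8, 32^32≡64 (mod 127).
32^32 = 32^(32) ≡ 64 (mod 127).
Check: 64² = 4096 ≡ 32 (mod 127). The two roots are 63 and 64.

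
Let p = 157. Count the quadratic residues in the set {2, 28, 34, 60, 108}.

(2/157) = -1 → non-residue.
(28/157) = -1 → non-residue.
(34/157) = -1 → non-residue.
(60/157) = -1 → non-residue.
(108/157) = +1 → QR.
Total quadratic residues among the 5: 1.

1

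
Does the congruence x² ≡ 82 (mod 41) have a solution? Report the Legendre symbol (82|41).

0

First reduce: 82 ≡ 0 (mod 41).
Top reduces to 0: gcd > 1, so the symbol is 0.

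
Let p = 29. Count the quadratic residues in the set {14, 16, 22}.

2

(14/29) = -1 → non-residue.
(16/29) = +1 → QR.
(22/29) = +1 → QR.
Total quadratic residues among the 3: 2.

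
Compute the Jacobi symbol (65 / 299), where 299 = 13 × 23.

Reciprocity: 65 ≡ 1 and 299 ≡ 3 (mod 4), so (65/299) = +(299/65).
Reduce top mod 65: now compute (39/65).
Reciprocity: 39 ≡ 3 and 65 ≡ 1 (mod 4), so (39/65) = +(65/39).
Reduce top mod 39: now compute (26/39).
Pull out 2: since 39 ≡ 7 (mod 8), (2/39) = +1.
Reciprocity: 13 ≡ 1 and 39 ≡ 3 (mod 4), so (13/39) = +(39/13).
Reduce top mod 13: now compute (0/13).
Top reduces to 0: gcd > 1, so the symbol is 0.

0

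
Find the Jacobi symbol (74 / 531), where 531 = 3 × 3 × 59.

Pull out 2: since 531 ≡ 3 (mod 8), (2/531) = -1.
Reciprocity: 37 ≡ 1 and 531 ≡ 3 (mod 4), so (37/531) = +(531/37).
Reduce top mod 37: now compute (13/37).
Reciprocity: 13 ≡ 1 and 37 ≡ 1 (mod 4), so (13/37) = +(37/13).
Reduce top mod 13: now compute (11/13).
Reciprocity: 11 ≡ 3 and 13 ≡ 1 (mod 4), so (11/13) = +(13/11).
Reduce top mod 11: now compute (2/11).
Pull out 2: since 11 ≡ 3 (mod 8), (2/11) = -1.
Reached (1/11) = 1. Collecting the sign flips along the way, the symbol is +1.

1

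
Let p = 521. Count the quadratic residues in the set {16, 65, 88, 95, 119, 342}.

(16/521) = +1 → QR.
(65/521) = +1 → QR.
(88/521) = +1 → QR.
(95/521) = -1 → non-residue.
(119/521) = +1 → QR.
(342/521) = -1 → non-residue.
Total quadratic residues among the 6: 4.

4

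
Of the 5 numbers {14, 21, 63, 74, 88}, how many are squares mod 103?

2

(14/103) = +1 → QR.
(21/103) = -1 → non-residue.
(63/103) = +1 → QR.
(74/103) = -1 → non-residue.
(88/103) = -1 → non-residue.
Total quadratic residues among the 5: 2.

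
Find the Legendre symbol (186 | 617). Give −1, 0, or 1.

Pull out 2: since 617 ≡ 1 (mod 8), (2/617) = +1.
Reciprocity: 93 ≡ 1 and 617 ≡ 1 (mod 4), so (93/617) = +(617/93).
Reduce top mod 93: now compute (59/93).
Reciprocity: 59 ≡ 3 and 93 ≡ 1 (mod 4), so (59/93) = +(93/59).
Reduce top mod 59: now compute (34/59).
Pull out 2: since 59 ≡ 3 (mod 8), (2/59) = -1.
Reciprocity: 17 ≡ 1 and 59 ≡ 3 (mod 4), so (17/59) = +(59/17).
Reduce top mod 17: now compute (8/17).
Pull out 2^3: since 17 ≡ 1 (mod 8), (2/17) = +1, so (2/17)^3 = +1.
Reached (1/17) = 1. Collecting the sign flips along the way, the symbol is -1.

-1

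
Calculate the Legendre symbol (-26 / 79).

First reduce: -26 ≡ 53 (mod 79).
Reciprocity: 53 ≡ 1 and 79 ≡ 3 (mod 4), so (53/79) = +(79/53).
Reduce top mod 53: now compute (26/53).
Pull out 2: since 53 ≡ 5 (mod 8), (2/53) = -1.
Reciprocity: 13 ≡ 1 and 53 ≡ 1 (mod 4), so (13/53) = +(53/13).
Reduce top mod 13: now compute (1/13).
Reached (1/13) = 1. Collecting the sign flips along the way, the symbol is -1.

-1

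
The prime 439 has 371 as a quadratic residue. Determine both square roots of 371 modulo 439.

69, 370

Since 439 ≡ 3 (mod 4), a square root of 371 is 371^((439+1)/4) = 371^110 mod 439.
Repeated squaring: 371^2≡234, 371^4≡320, 371^8≡113, 371^16≡38, 371^32≡127, 371^64≡325 (mod 439).
371^110 = 371^(64+32+8+4+2) ≡ 69 (mod 439).
Check: 69² = 4761 ≡ 371 (mod 439). The two roots are 69 and 370.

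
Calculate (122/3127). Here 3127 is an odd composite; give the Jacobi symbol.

Pull out 2: since 3127 ≡ 7 (mod 8), (2/3127) = +1.
Reciprocity: 61 ≡ 1 and 3127 ≡ 3 (mod 4), so (61/3127) = +(3127/61).
Reduce top mod 61: now compute (16/61).
Pull out 2^4: since 61 ≡ 5 (mod 8), (2/61) = -1, so (2/61)^4 = +1.
Reached (1/61) = 1. Collecting the sign flips along the way, the symbol is +1.

1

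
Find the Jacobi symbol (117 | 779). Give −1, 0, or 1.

1

Reciprocity: 117 ≡ 1 and 779 ≡ 3 (mod 4), so (117/779) = +(779/117).
Reduce top mod 117: now compute (77/117).
Reciprocity: 77 ≡ 1 and 117 ≡ 1 (mod 4), so (77/117) = +(117/77).
Reduce top mod 77: now compute (40/77).
Pull out 2^3: since 77 ≡ 5 (mod 8), (2/77) = -1, so (2/77)^3 = -1.
Reciprocity: 5 ≡ 1 and 77 ≡ 1 (mod 4), so (5/77) = +(77/5).
Reduce top mod 5: now compute (2/5).
Pull out 2: since 5 ≡ 5 (mod 8), (2/5) = -1.
Reached (1/5) = 1. Collecting the sign flips along the way, the symbol is +1.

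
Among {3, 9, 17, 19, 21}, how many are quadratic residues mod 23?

2

(3/23) = +1 → QR.
(9/23) = +1 → QR.
(17/23) = -1 → non-residue.
(19/23) = -1 → non-residue.
(21/23) = -1 → non-residue.
Total quadratic residues among the 5: 2.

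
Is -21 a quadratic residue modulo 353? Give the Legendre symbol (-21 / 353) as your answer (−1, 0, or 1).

First reduce: -21 ≡ 332 (mod 353).
Pull out 2^2: since 353 ≡ 1 (mod 8), (2/353) = +1, so (2/353)^2 = +1.
Reciprocity: 83 ≡ 3 and 353 ≡ 1 (mod 4), so (83/353) = +(353/83).
Reduce top mod 83: now compute (21/83).
Reciprocity: 21 ≡ 1 and 83 ≡ 3 (mod 4), so (21/83) = +(83/21).
Reduce top mod 21: now compute (20/21).
Pull out 2^2: since 21 ≡ 5 (mod 8), (2/21) = -1, so (2/21)^2 = +1.
Reciprocity: 5 ≡ 1 and 21 ≡ 1 (mod 4), so (5/21) = +(21/5).
Reduce top mod 5: now compute (1/5).
Reached (1/5) = 1. Collecting the sign flips along the way, the symbol is +1.

1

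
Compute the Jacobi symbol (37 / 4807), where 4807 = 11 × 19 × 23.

Reciprocity: 37 ≡ 1 and 4807 ≡ 3 (mod 4), so (37/4807) = +(4807/37).
Reduce top mod 37: now compute (34/37).
Pull out 2: since 37 ≡ 5 (mod 8), (2/37) = -1.
Reciprocity: 17 ≡ 1 and 37 ≡ 1 (mod 4), so (17/37) = +(37/17).
Reduce top mod 17: now compute (3/17).
Reciprocity: 3 ≡ 3 and 17 ≡ 1 (mod 4), so (3/17) = +(17/3).
Reduce top mod 3: now compute (2/3).
Pull out 2: since 3 ≡ 3 (mod 8), (2/3) = -1.
Reached (1/3) = 1. Collecting the sign flips along the way, the symbol is +1.

1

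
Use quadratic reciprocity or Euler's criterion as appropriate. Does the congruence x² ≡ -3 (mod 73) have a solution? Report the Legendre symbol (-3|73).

Euler's criterion: (-3/73) ≡ 70^36 (mod 73).
70^2 ≡ 9 (mod 73)
70^4 ≡ 8 (mod 73)
70^8 ≡ 64 (mod 73)
70^16 ≡ 8 (mod 73)
70^32 ≡ 64 (mod 73)
70^36 = 70^(32+4) ≡ 1 (mod 73).
Result is 1, so (-3/73) = 1.

1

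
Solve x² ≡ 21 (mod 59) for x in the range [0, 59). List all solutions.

27, 32

Since 59 ≡ 3 (mod 4), a square root of 21 is 21^((59+1)/4) = 21^15 mod 59.
Repeated squaring: 21^2≡28, 21^4≡17, 21^8≡53 (mod 59).
21^15 = 21^(8+4+2+1) ≡ 27 (mod 59).
Check: 27² = 729 ≡ 21 (mod 59). The two roots are 27 and 32.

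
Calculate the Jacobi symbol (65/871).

0

Reciprocity: 65 ≡ 1 and 871 ≡ 3 (mod 4), so (65/871) = +(871/65).
Reduce top mod 65: now compute (26/65).
Pull out 2: since 65 ≡ 1 (mod 8), (2/65) = +1.
Reciprocity: 13 ≡ 1 and 65 ≡ 1 (mod 4), so (13/65) = +(65/13).
Reduce top mod 13: now compute (0/13).
Top reduces to 0: gcd > 1, so the symbol is 0.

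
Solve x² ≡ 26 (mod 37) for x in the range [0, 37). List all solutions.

10, 27

37 ≡ 1 (mod 4), so we find a root by search.
Trying successive values, 10² = 100 ≡ 26 (mod 37). The other root is 37 − 10 = 27.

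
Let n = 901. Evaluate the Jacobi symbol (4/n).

1

Pull out 2^2: since 901 ≡ 5 (mod 8), (2/901) = -1, so (2/901)^2 = +1.
Reached (1/901) = 1. Collecting the sign flips along the way, the symbol is +1.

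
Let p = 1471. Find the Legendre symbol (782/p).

1

Pull out 2: since 1471 ≡ 7 (mod 8), (2/1471) = +1.
Reciprocity: 391 ≡ 3 and 1471 ≡ 3 (mod 4), so (391/1471) = −(1471/391).
Reduce top mod 391: now compute (298/391).
Pull out 2: since 391 ≡ 7 (mod 8), (2/391) = +1.
Reciprocity: 149 ≡ 1 and 391 ≡ 3 (mod 4), so (149/391) = +(391/149).
Reduce top mod 149: now compute (93/149).
Reciprocity: 93 ≡ 1 and 149 ≡ 1 (mod 4), so (93/149) = +(149/93).
Reduce top mod 93: now compute (56/93).
Pull out 2^3: since 93 ≡ 5 (mod 8), (2/93) = -1, so (2/93)^3 = -1.
Reciprocity: 7 ≡ 3 and 93 ≡ 1 (mod 4), so (7/93) = +(93/7).
Reduce top mod 7: now compute (2/7).
Pull out 2: since 7 ≡ 7 (mod 8), (2/7) = +1.
Reached (1/7) = 1. Collecting the sign flips along the way, the symbol is +1.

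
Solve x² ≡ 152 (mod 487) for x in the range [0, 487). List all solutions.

Since 487 ≡ 3 (mod 4), a square root of 152 is 152^((487+1)/4) = 152^122 mod 487.
Repeated squaring: 152^2≡215, 152^4≡447, 152^8≡139, 152^16≡328, 152^32≡444, 152^64≡388 (mod 487).
152^122 = 152^(64+32+16+8+2) ≡ 238 (mod 487).
Check: 238² = 56644 ≡ 152 (mod 487). The two roots are 238 and 249.

238, 249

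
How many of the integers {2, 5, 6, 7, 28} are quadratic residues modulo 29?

(2/29) = -1 → non-residue.
(5/29) = +1 → QR.
(6/29) = +1 → QR.
(7/29) = +1 → QR.
(28/29) = +1 → QR.
Total quadratic residues among the 5: 4.

4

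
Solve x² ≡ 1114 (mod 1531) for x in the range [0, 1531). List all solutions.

Since 1531 ≡ 3 (mod 4), a square root of 1114 is 1114^((1531+1)/4) = 1114^383 mod 1531.
Repeated squaring: 1114^2≡886, 1114^4≡1124, 1114^8≡301, 1114^16≡272, 1114^32≡496, 1114^64≡1056, 1114^128≡568, 1114^256≡1114 (mod 1531).
1114^383 = 1114^(256+64+32+16+8+4+2+1) ≡ 568 (mod 1531).
Check: 568² = 322624 ≡ 1114 (mod 1531). The two roots are 568 and 963.

568, 963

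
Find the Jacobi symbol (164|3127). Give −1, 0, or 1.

Pull out 2^2: since 3127 ≡ 7 (mod 8), (2/3127) = +1, so (2/3127)^2 = +1.
Reciprocity: 41 ≡ 1 and 3127 ≡ 3 (mod 4), so (41/3127) = +(3127/41).
Reduce top mod 41: now compute (11/41).
Reciprocity: 11 ≡ 3 and 41 ≡ 1 (mod 4), so (11/41) = +(41/11).
Reduce top mod 11: now compute (8/11).
Pull out 2^3: since 11 ≡ 3 (mod 8), (2/11) = -1, so (2/11)^3 = -1.
Reached (1/11) = 1. Collecting the sign flips along the way, the symbol is -1.

-1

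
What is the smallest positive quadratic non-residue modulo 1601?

(2/1601) = +1, so 2 is a residue.
(3/1601) = −1, so 3 is the smallest positive non-residue mod 1601.

3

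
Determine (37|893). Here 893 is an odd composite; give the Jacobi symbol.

Reciprocity: 37 ≡ 1 and 893 ≡ 1 (mod 4), so (37/893) = +(893/37).
Reduce top mod 37: now compute (5/37).
Reciprocity: 5 ≡ 1 and 37 ≡ 1 (mod 4), so (5/37) = +(37/5).
Reduce top mod 5: now compute (2/5).
Pull out 2: since 5 ≡ 5 (mod 8), (2/5) = -1.
Reached (1/5) = 1. Collecting the sign flips along the way, the symbol is -1.

-1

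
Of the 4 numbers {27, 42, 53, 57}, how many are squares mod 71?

(27/71) = +1 → QR.
(42/71) = -1 → non-residue.
(53/71) = -1 → non-residue.
(57/71) = +1 → QR.
Total quadratic residues among the 4: 2.

2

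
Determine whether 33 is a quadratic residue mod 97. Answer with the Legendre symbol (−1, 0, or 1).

Reciprocity: 33 ≡ 1 and 97 ≡ 1 (mod 4), so (33/97) = +(97/33).
Reduce top mod 33: now compute (31/33).
Reciprocity: 31 ≡ 3 and 33 ≡ 1 (mod 4), so (31/33) = +(33/31).
Reduce top mod 31: now compute (2/31).
Pull out 2: since 31 ≡ 7 (mod 8), (2/31) = +1.
Reached (1/31) = 1. Collecting the sign flips along the way, the symbol is +1.

1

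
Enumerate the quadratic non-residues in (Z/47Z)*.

Square k = 1,…,23 (k and 47−k give the same square):
1²=1, 2²=4, 3²=9, 4²=16, 5²=25, 6²=36, 7²≡2, 8²≡17, 9²≡34, 10²≡6, 11²≡27, 12²≡3, 13²≡28, 14²≡8, 15²≡37, 16²≡21, 17²≡7, 18²≡42, 19²≡32, 20²≡24, 21²≡18, 22²≡14, 23²≡12 (mod 47).
The residues are {1, 2, 3, 4, 6, 7, 8, 9, 12, 14, 16, 17, 18, 21, 24, 25, 27, 28, 32, 34, 36, 37, 42}; the non-residues are the remaining 23 nonzero classes.

5, 10, 11, 13, 15, 19, 20, 22, 23, 26, 29, 30, 31, 33, 35, 38, 39, 40, 41, 43, 44, 45, 46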